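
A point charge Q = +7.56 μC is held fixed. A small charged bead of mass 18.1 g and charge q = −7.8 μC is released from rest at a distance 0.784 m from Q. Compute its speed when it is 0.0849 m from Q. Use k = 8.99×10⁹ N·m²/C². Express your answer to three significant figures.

24.8 m/s

Only the electrostatic force acts, so mechanical energy is conserved: ½mv² = U₁ − U₂ = kQq(1/r₁ − 1/r₂).
U₁ − U₂ = (8.99×10⁹ N·m²/C²)(7.56×10⁻⁶ C)(-7.80×10⁻⁶ C)(1/0.784 − 1/0.0849) = 5.57 J.
v = √(2·5.57/0.0181) = 24.8 m/s.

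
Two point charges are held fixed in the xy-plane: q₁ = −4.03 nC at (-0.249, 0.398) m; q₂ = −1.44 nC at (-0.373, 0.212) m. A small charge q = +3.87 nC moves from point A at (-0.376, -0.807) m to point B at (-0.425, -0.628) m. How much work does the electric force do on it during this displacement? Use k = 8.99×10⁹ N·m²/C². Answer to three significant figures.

2.93×10⁻⁸ J

The work done by the electric force is W_field = −ΔU = −q(V_B − V_A) = q(V_A − V_B).
At A: distances to the source charges are 1.21 m, 1.02 m; V_A = Σ kqᵢ/rᵢ = -42.6 V.
At B: distances to the source charges are 1.04 m, 0.842 m; V_B = Σ kqᵢ/rᵢ = -50.2 V.
ΔV = V_B − V_A = -7.58 V.
W_field = −qΔV = −(3.87×10⁻⁹ C)(-7.58 V) = 2.93×10⁻⁸ J.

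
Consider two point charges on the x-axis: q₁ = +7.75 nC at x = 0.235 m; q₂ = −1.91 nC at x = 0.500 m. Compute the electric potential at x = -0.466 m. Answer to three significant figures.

81.6 V

Electric potential is a scalar, so the contributions from each charge add algebraically: V = Σ kqᵢ/rᵢ.
Distances from the field point to each charge: r₁ = 0.701 m, r₂ = 0.966 m.
V = k[(7.75×10⁻⁹)/(0.701) + (-1.91×10⁻⁹)/(0.966)] = 81.6 V.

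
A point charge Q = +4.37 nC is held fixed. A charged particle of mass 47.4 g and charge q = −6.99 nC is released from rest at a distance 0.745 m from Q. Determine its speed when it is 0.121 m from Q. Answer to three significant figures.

8.96×10⁻³ m/s

Only the electrostatic force acts, so mechanical energy is conserved: ½mv² = U₁ − U₂ = kQq(1/r₁ − 1/r₂).
U₁ − U₂ = (8.99×10⁹ N·m²/C²)(4.37×10⁻⁹ C)(-6.99×10⁻⁹ C)(1/0.745 − 1/0.121) = 1.90×10⁻⁶ J.
v = √(2·1.90×10⁻⁶/0.0474) = 8.96×10⁻³ m/s.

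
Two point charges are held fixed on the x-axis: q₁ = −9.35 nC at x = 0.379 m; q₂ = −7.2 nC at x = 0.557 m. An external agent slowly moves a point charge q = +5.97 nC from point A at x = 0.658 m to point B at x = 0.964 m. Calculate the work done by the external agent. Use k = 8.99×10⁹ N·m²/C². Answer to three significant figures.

For quasistatic motion the external work equals the change in potential energy: W_ext = qΔV = q(V_B − V_A).
At A: distances to the source charges are 0.279 m, 0.101 m; V_A = Σ kqᵢ/rᵢ = -942 V.
At B: distances to the source charges are 0.585 m, 0.407 m; V_B = Σ kqᵢ/rᵢ = -303 V.
ΔV = V_B − V_A = 639 V.
W_ext = qΔV = (5.97×10⁻⁹ C)(639 V) = 3.82×10⁻⁶ J.

3.82×10⁻⁶ J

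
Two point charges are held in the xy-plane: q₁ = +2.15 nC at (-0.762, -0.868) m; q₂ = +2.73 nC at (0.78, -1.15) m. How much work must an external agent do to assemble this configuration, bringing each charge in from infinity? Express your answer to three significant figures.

3.37×10⁻⁸ J

The assembly work is the sum of pairwise potential energies, U = Σ_{i<j} kqᵢqⱼ/rᵢⱼ.
Pair separations: r₁₂ = 1.57 m.
U = (3.37×10⁻⁸) = 3.37×10⁻⁸ J.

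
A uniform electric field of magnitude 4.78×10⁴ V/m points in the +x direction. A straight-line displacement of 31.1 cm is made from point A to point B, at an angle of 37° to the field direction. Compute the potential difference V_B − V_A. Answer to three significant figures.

-1.19×10⁴ V

Only the component of displacement along E changes the potential: ΔV = −E·d·cosθ.
ΔV = −(4.78×10⁴ V/m)(0.311 m)cos37° = -1.19×10⁴ V.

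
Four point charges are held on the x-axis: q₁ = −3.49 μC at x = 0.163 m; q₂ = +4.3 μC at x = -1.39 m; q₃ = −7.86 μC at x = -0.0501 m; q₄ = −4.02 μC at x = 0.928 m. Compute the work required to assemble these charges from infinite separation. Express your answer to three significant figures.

The assembly work is the sum of pairwise potential energies, U = Σ_{i<j} kqᵢqⱼ/rᵢⱼ.
Pair separations: r₁₂ = 1.55 m, r₁₃ = 0.213 m, r₁₄ = 0.765 m, r₂₃ = 1.34 m, r₂₄ = 2.32 m, r₃₄ = 0.978 m.
Summing all 6 pair terms gives U = 1.23 J.

1.23 J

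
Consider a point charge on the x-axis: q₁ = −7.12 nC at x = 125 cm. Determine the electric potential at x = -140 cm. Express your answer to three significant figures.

-24.2 V

Electric potential is a scalar, so the contributions from each charge add algebraically: V = Σ kqᵢ/rᵢ.
V = k[(-7.12×10⁻⁹)/(2.65)] = -24.2 V.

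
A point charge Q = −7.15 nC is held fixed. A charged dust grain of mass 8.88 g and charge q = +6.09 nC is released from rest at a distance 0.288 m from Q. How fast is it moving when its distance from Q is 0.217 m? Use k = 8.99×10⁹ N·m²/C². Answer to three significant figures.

Only the electrostatic force acts, so mechanical energy is conserved: ½mv² = U₁ − U₂ = kQq(1/r₁ − 1/r₂).
U₁ − U₂ = (8.99×10⁹ N·m²/C²)(-7.15×10⁻⁹ C)(6.09×10⁻⁹ C)(1/0.288 − 1/0.217) = 4.45×10⁻⁷ J.
v = √(2·4.45×10⁻⁷/8.88×10⁻³) = 0.0100 m/s.

0.0100 m/s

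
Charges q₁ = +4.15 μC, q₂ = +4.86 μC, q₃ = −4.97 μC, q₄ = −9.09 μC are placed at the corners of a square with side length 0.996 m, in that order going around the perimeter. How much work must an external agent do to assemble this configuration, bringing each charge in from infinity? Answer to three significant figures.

-0.382 J

The assembly work is the sum of pairwise potential energies, U = Σ_{i<j} kqᵢqⱼ/rᵢⱼ.
The four side pairs have separation 0.996 m and the two diagonal pairs 1.41 m.
Summing all 6 pair terms gives U = -0.382 J.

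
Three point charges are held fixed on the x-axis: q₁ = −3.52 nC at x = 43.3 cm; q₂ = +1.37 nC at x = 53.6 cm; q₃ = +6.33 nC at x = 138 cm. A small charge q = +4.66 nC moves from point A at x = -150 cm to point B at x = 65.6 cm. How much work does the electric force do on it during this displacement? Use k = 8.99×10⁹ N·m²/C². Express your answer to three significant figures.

The work done by the electric force is W_field = −ΔU = −q(V_B − V_A) = q(V_A − V_B).
At A: distances to the source charges are 1.93 m, 2.04 m, 2.88 m; V_A = Σ kqᵢ/rᵢ = 9.44 V.
At B: distances to the source charges are 0.223 m, 0.120 m, 0.724 m; V_B = Σ kqᵢ/rᵢ = 39.3 V.
ΔV = V_B − V_A = 29.9 V.
W_field = −qΔV = −(4.66×10⁻⁹ C)(29.9 V) = -1.39×10⁻⁷ J.

-1.39×10⁻⁷ J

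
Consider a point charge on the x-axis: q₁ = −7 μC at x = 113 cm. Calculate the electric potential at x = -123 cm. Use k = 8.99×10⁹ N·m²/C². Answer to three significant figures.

The total potential is the scalar sum of each charge's contribution, V = Σ kqᵢ/rᵢ.
V = k[(-7.00×10⁻⁶)/(2.36)] = -2.67×10⁴ V.

-2.67×10⁴ V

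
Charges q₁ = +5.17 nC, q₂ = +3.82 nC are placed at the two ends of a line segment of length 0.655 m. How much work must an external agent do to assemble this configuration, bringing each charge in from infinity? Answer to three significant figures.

The assembly work is the sum of pairwise potential energies, U = Σ_{i<j} kqᵢqⱼ/rᵢⱼ.
The separation is r = 0.655 m.
U = (2.71×10⁻⁷) = 2.71×10⁻⁷ J.

2.71×10⁻⁷ J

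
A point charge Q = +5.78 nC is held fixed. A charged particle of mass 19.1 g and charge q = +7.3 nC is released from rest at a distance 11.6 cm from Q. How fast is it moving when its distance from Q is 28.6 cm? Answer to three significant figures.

0.0143 m/s

Only the electrostatic force acts, so mechanical energy is conserved: ½mv² = U₁ − U₂ = kQq(1/r₁ − 1/r₂).
U₁ − U₂ = (8.99×10⁹ N·m²/C²)(5.78×10⁻⁹ C)(7.30×10⁻⁹ C)(1/0.116 − 1/0.286) = 1.94×10⁻⁶ J.
v = √(2·1.94×10⁻⁶/0.0191) = 0.0143 m/s.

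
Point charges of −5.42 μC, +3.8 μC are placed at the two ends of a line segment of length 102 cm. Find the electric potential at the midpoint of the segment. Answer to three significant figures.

Electric potential is a scalar, so the contributions from each charge add algebraically: V = Σ kqᵢ/rᵢ.
Each charge is 0.510 m from the midpoint.
V = k[(-5.42×10⁻⁶)/(0.510) + (3.80×10⁻⁶)/(0.510)] = -2.86×10⁴ V.

-2.86×10⁴ V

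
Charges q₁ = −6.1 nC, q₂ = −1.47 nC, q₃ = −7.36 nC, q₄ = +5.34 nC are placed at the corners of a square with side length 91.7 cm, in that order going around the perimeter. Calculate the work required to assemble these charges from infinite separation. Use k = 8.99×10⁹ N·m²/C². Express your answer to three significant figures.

-2.54×10⁻⁷ J

The work to assemble the configuration equals its total potential energy, U = Σ kqᵢqⱼ/rᵢⱼ over all pairs.
The four side pairs have separation 0.917 m and the two diagonal pairs 1.30 m.
Summing all 6 pair terms gives U = -2.54×10⁻⁷ J.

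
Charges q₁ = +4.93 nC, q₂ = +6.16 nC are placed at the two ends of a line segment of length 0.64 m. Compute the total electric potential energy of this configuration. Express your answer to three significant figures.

4.27×10⁻⁷ J

The work to assemble the configuration equals its total potential energy, U = Σ kqᵢqⱼ/rᵢⱼ over all pairs.
The separation is r = 0.640 m.
U = (4.27×10⁻⁷) = 4.27×10⁻⁷ J.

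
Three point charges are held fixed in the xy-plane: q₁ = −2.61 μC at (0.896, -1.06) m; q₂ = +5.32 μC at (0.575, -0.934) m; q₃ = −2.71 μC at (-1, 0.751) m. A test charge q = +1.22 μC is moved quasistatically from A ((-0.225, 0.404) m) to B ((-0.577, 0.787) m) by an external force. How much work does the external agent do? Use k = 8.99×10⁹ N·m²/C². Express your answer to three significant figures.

For quasistatic motion the external work equals the change in potential energy: W_ext = qΔV = q(V_B − V_A).
At A: distances to the source charges are 1.84 m, 1.56 m, 0.849 m; V_A = Σ kqᵢ/rᵢ = -1.07×10⁴ V.
At B: distances to the source charges are 2.36 m, 2.07 m, 0.425 m; V_B = Σ kqᵢ/rᵢ = -4.42×10⁴ V.
ΔV = V_B − V_A = -3.35×10⁴ V.
W_ext = qΔV = (1.22×10⁻⁶ C)(-3.35×10⁴ V) = -0.0409 J.

-0.0409 J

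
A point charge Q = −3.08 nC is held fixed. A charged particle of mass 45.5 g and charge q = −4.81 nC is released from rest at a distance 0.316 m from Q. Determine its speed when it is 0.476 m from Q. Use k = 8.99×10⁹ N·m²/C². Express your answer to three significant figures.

Only the electrostatic force acts, so mechanical energy is conserved: ½mv² = U₁ − U₂ = kQq(1/r₁ − 1/r₂).
U₁ − U₂ = (8.99×10⁹ N·m²/C²)(-3.08×10⁻⁹ C)(-4.81×10⁻⁹ C)(1/0.316 − 1/0.476) = 1.42×10⁻⁷ J.
v = √(2·1.42×10⁻⁷/0.0455) = 2.50×10⁻³ m/s.

2.50×10⁻³ m/s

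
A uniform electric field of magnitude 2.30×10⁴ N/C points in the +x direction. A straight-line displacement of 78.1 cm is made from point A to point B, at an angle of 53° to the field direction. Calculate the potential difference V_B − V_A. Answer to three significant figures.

-1.08×10⁴ V

Only the component of displacement along E changes the potential: ΔV = −E·d·cosθ.
ΔV = −(2.30×10⁴ V/m)(0.781 m)cos53° = -1.08×10⁴ V.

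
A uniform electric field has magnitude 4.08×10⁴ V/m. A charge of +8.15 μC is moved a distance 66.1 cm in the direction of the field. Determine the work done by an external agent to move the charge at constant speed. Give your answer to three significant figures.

-0.220 J

The potential change for a displacement 66.1 cm in the direction of the field is ΔV = −Ed = -2.70×10⁴ V.
W_ext = qΔV = -0.220 J.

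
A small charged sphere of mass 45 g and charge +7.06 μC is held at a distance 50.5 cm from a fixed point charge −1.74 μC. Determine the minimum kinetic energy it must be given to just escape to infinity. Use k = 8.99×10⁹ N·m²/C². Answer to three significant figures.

To just escape, total mechanical energy must reach zero at infinity: ½mv²_min + U = 0, so ½mv²_min = −U = |kQq|/r.
|U| = |kQq|/r = (8.99×10⁹ N·m²/C²)(1.74×10⁻⁶)(7.06×10⁻⁶)/(0.505) = 0.219 J.

0.219 J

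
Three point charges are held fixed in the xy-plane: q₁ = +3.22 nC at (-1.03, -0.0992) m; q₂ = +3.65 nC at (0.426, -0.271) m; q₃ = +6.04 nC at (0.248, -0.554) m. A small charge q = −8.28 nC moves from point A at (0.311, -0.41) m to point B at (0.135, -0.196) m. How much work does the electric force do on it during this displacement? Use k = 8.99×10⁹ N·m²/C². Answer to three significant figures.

The work done by the electric force is W_field = −ΔU = −q(V_B − V_A) = q(V_A − V_B).
At A: distances to the source charges are 1.38 m, 0.180 m, 0.157 m; V_A = Σ kqᵢ/rᵢ = 548 V.
At B: distances to the source charges are 1.17 m, 0.301 m, 0.375 m; V_B = Σ kqᵢ/rᵢ = 279 V.
ΔV = V_B − V_A = -270 V.
W_field = −qΔV = −(-8.28×10⁻⁹ C)(-270 V) = -2.23×10⁻⁶ J.

-2.23×10⁻⁶ J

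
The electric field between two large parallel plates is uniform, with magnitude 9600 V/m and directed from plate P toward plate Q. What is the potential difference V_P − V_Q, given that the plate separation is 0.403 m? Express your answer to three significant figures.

3870 V

In a uniform field, potential decreases in the direction of E: ΔV = −E·d for a displacement d parallel to E.
Going from Q to P is a displacement of 0.403 m opposite to the field, so V_P − V_Q = +Ed = 3870 V.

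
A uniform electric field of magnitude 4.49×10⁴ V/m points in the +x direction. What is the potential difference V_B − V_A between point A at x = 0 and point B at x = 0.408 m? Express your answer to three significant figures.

In a uniform field, potential decreases in the direction of E: V_B − V_A = −E·Δx.
V_B − V_A = −(4.49×10⁴ V/m)(0.408 m) = -1.83×10⁴ V.

-1.83×10⁴ V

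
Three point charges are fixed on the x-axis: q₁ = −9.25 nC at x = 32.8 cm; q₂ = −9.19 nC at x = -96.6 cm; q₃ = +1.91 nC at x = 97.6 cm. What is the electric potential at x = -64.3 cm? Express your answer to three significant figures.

-331 V

Electric potential is a scalar, so the contributions from each charge add algebraically: V = Σ kqᵢ/rᵢ.
Distances from the field point to each charge: r₁ = 0.971 m, r₂ = 0.323 m, r₃ = 1.62 m.
V = k[(-9.25×10⁻⁹)/(0.971) + (-9.19×10⁻⁹)/(0.323) + (1.91×10⁻⁹)/(1.62)] = -331 V.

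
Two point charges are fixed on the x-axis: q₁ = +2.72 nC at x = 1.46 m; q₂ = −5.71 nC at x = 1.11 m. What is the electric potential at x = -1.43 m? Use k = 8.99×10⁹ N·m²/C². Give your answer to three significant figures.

Electric potential is a scalar, so the contributions from each charge add algebraically: V = Σ kqᵢ/rᵢ.
Distances from the field point to each charge: r₁ = 2.89 m, r₂ = 2.54 m.
V = k[(2.72×10⁻⁹)/(2.89) + (-5.71×10⁻⁹)/(2.54)] = -11.7 V.

-11.7 V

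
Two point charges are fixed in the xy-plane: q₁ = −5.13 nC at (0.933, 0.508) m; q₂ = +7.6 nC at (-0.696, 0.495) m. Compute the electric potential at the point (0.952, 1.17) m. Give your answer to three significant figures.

-31.3 V

Electric potential is a scalar, so the contributions from each charge add algebraically: V = Σ kqᵢ/rᵢ.
Distances from the field point to each charge: r₁ = 0.662 m, r₂ = 1.78 m.
V = k[(-5.13×10⁻⁹)/(0.662) + (7.60×10⁻⁹)/(1.78)] = -31.3 V.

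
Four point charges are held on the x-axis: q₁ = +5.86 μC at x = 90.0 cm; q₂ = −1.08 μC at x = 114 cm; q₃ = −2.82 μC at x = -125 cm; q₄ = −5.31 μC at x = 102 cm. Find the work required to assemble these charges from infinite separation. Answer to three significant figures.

-2.14 J

The work to assemble the configuration equals its total potential energy, U = Σ kqᵢqⱼ/rᵢⱼ over all pairs.
Pair separations: r₁₂ = 0.240 m, r₁₃ = 2.15 m, r₁₄ = 0.120 m, r₂₃ = 2.39 m, r₂₄ = 0.120 m, r₃₄ = 2.27 m.
Summing all 6 pair terms gives U = -2.14 J.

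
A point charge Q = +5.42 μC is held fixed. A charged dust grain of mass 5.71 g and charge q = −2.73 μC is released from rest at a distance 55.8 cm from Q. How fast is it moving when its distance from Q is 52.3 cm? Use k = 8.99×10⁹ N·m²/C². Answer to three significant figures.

2.36 m/s

Only the electrostatic force acts, so mechanical energy is conserved: ½mv² = U₁ − U₂ = kQq(1/r₁ − 1/r₂).
U₁ − U₂ = (8.99×10⁹ N·m²/C²)(5.42×10⁻⁶ C)(-2.73×10⁻⁶ C)(1/0.558 − 1/0.523) = 0.0160 J.
v = √(2·0.0160/5.71×10⁻³) = 2.36 m/s.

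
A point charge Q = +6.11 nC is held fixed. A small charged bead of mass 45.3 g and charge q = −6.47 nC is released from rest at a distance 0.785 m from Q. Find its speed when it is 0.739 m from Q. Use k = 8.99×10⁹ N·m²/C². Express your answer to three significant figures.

Only the electrostatic force acts, so mechanical energy is conserved: ½mv² = U₁ − U₂ = kQq(1/r₁ − 1/r₂).
U₁ − U₂ = (8.99×10⁹ N·m²/C²)(6.11×10⁻⁹ C)(-6.47×10⁻⁹ C)(1/0.785 − 1/0.739) = 2.82×10⁻⁸ J.
v = √(2·2.82×10⁻⁸/0.0453) = 1.12×10⁻³ m/s.

1.12×10⁻³ m/s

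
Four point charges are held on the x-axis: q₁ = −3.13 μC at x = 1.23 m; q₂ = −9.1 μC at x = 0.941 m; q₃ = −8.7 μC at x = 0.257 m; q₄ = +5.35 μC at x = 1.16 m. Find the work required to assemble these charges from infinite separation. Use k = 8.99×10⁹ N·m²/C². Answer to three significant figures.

-2.43 J

The work to assemble the configuration equals its total potential energy, U = Σ kqᵢqⱼ/rᵢⱼ over all pairs.
Pair separations: r₁₂ = 0.289 m, r₁₃ = 0.973 m, r₁₄ = 0.0700 m, r₂₃ = 0.684 m, r₂₄ = 0.219 m, r₃₄ = 0.903 m.
Summing all 6 pair terms gives U = -2.43 J.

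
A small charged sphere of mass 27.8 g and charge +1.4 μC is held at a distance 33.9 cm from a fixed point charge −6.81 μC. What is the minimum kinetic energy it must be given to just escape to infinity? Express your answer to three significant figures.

To just escape, total mechanical energy must reach zero at infinity: ½mv²_min + U = 0, so ½mv²_min = −U = |kQq|/r.
|U| = |kQq|/r = (8.99×10⁹ N·m²/C²)(6.81×10⁻⁶)(1.40×10⁻⁶)/(0.339) = 0.253 J.

0.253 J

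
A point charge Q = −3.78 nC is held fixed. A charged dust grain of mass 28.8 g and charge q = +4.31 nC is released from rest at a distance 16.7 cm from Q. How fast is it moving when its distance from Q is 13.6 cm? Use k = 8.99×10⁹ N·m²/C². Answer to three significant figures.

3.73×10⁻³ m/s

Only the electrostatic force acts, so mechanical energy is conserved: ½mv² = U₁ − U₂ = kQq(1/r₁ − 1/r₂).
U₁ − U₂ = (8.99×10⁹ N·m²/C²)(-3.78×10⁻⁹ C)(4.31×10⁻⁹ C)(1/0.167 − 1/0.136) = 2.00×10⁻⁷ J.
v = √(2·2.00×10⁻⁷/0.0288) = 3.73×10⁻³ m/s.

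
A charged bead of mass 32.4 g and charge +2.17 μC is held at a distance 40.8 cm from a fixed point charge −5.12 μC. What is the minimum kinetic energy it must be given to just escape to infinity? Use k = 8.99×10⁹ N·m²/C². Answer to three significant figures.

To just escape, total mechanical energy must reach zero at infinity: ½mv²_min + U = 0, so ½mv²_min = −U = |kQq|/r.
|U| = |kQq|/r = (8.99×10⁹ N·m²/C²)(5.12×10⁻⁶)(2.17×10⁻⁶)/(0.408) = 0.245 J.

0.245 J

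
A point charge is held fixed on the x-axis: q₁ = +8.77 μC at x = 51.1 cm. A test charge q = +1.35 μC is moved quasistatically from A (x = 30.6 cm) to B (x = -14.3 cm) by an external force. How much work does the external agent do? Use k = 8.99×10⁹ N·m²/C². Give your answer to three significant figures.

For quasistatic motion the external work equals the change in potential energy: W_ext = qΔV = q(V_B − V_A).
At A: distance to the source charge is 0.205 m; V_A = kq₁/r = 3.85×10⁵ V.
At B: distance to the source charge is 0.654 m; V_B = kq₁/r = 1.21×10⁵ V.
ΔV = V_B − V_A = -2.64×10⁵ V.
W_ext = qΔV = (1.35×10⁻⁶ C)(-2.64×10⁵ V) = -0.356 J.

-0.356 J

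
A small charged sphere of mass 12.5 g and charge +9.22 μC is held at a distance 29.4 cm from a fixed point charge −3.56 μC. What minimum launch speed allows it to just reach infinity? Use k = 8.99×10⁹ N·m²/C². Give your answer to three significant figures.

To just escape, total mechanical energy must reach zero at infinity: ½mv²_min + U = 0, so ½mv²_min = −U = |kQq|/r.
|U| = |kQq|/r = (8.99×10⁹ N·m²/C²)(3.56×10⁻⁶)(9.22×10⁻⁶)/(0.294) = 1.00 J.
v_min = √(2|U|/m) = √(2·1.00/0.0125) = 12.7 m/s.

12.7 m/s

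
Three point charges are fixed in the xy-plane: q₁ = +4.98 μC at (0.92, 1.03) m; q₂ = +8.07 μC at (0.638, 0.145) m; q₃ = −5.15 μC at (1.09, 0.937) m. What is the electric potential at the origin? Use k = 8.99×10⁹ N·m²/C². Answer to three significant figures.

Electric potential is a scalar, so the contributions from each charge add algebraically: V = Σ kqᵢ/rᵢ.
Distances from the field point to each charge: r₁ = 1.38 m, r₂ = 0.654 m, r₃ = 1.44 m.
V = k[(4.98×10⁻⁶)/(1.38) + (8.07×10⁻⁶)/(0.654) + (-5.15×10⁻⁶)/(1.44)] = 1.11×10⁵ V.

1.11×10⁵ V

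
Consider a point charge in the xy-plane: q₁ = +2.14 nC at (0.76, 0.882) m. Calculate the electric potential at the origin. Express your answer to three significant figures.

The total potential is the scalar sum of each charge's contribution, V = Σ kqᵢ/rᵢ.
Distances from the field point to each charge: r₁ = 1.16 m.
V = k[(2.14×10⁻⁹)/(1.16)] = 16.5 V.

16.5 V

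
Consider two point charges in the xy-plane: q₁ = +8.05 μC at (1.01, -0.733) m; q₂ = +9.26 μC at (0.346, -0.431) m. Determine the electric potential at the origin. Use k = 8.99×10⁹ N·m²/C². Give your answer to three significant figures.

2.09×10⁵ V

Electric potential is a scalar, so the contributions from each charge add algebraically: V = Σ kqᵢ/rᵢ.
Distances from the field point to each charge: r₁ = 1.25 m, r₂ = 0.553 m.
V = k[(8.05×10⁻⁶)/(1.25) + (9.26×10⁻⁶)/(0.553)] = 2.09×10⁵ V.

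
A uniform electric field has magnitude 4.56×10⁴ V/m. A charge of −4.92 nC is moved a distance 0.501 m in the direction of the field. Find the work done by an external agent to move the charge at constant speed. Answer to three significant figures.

The potential change for a displacement 0.501 m in the direction of the field is ΔV = −Ed = -2.28×10⁴ V.
W_ext = qΔV = 1.12×10⁻⁴ J.

1.12×10⁻⁴ J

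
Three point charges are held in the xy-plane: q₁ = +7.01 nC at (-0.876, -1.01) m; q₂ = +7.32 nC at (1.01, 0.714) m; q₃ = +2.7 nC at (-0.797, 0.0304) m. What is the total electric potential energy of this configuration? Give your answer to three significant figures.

The work to assemble the configuration equals its total potential energy, U = Σ kqᵢqⱼ/rᵢⱼ over all pairs.
Pair separations: r₁₂ = 2.56 m, r₁₃ = 1.04 m, r₂₃ = 1.93 m.
U = (1.81×10⁻⁷) + (1.63×10⁻⁷) + (9.20×10⁻⁸) = 4.36×10⁻⁷ J.

4.36×10⁻⁷ J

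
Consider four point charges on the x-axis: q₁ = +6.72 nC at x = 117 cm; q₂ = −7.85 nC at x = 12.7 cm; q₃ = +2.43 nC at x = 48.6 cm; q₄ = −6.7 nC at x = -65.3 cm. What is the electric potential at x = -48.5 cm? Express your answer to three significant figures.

The total potential is the scalar sum of each charge's contribution, V = Σ kqᵢ/rᵢ.
Distances from the field point to each charge: r₁ = 1.65 m, r₂ = 0.612 m, r₃ = 0.971 m, r₄ = 0.168 m.
V = k[(6.72×10⁻⁹)/(1.65) + (-7.85×10⁻⁹)/(0.612) + (2.43×10⁻⁹)/(0.971) + (-6.70×10⁻⁹)/(0.168)] = -415 V.

-415 V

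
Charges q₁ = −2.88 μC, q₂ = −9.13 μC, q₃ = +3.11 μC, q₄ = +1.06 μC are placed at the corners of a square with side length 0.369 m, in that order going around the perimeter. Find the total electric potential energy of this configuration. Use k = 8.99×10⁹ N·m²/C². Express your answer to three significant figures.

-0.366 J

The work to assemble the configuration equals its total potential energy, U = Σ kqᵢqⱼ/rᵢⱼ over all pairs.
The four side pairs have separation 0.369 m and the two diagonal pairs 0.522 m.
Summing all 6 pair terms gives U = -0.366 J.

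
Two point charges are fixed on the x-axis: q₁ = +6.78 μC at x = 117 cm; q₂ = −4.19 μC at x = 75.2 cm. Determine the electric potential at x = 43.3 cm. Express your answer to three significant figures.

The total potential is the scalar sum of each charge's contribution, V = Σ kqᵢ/rᵢ.
Distances from the field point to each charge: r₁ = 0.737 m, r₂ = 0.319 m.
V = k[(6.78×10⁻⁶)/(0.737) + (-4.19×10⁻⁶)/(0.319)] = -3.54×10⁴ V.

-3.54×10⁴ V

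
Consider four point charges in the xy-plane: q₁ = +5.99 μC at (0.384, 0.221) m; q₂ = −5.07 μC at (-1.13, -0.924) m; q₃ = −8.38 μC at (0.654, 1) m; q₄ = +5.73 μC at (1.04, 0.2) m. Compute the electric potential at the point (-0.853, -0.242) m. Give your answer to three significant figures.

The total potential is the scalar sum of each charge's contribution, V = Σ kqᵢ/rᵢ.
Distances from the field point to each charge: r₁ = 1.32 m, r₂ = 0.736 m, r₃ = 1.95 m, r₄ = 1.94 m.
V = k[(5.99×10⁻⁶)/(1.32) + (-5.07×10⁻⁶)/(0.736) + (-8.38×10⁻⁶)/(1.95) + (5.73×10⁻⁶)/(1.94)] = -3.32×10⁴ V.

-3.32×10⁴ V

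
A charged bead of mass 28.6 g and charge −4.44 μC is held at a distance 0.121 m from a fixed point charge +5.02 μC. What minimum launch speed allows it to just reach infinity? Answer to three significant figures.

To just escape, total mechanical energy must reach zero at infinity: ½mv²_min + U = 0, so ½mv²_min = −U = |kQq|/r.
|U| = |kQq|/r = (8.99×10⁹ N·m²/C²)(5.02×10⁻⁶)(4.44×10⁻⁶)/(0.121) = 1.66 J.
v_min = √(2|U|/m) = √(2·1.66/0.0286) = 10.8 m/s.

10.8 m/s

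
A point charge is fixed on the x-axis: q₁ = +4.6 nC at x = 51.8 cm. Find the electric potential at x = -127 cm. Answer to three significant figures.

Electric potential is a scalar, so the contributions from each charge add algebraically: V = Σ kqᵢ/rᵢ.
V = k[(4.60×10⁻⁹)/(1.79)] = 23.1 V.

23.1 V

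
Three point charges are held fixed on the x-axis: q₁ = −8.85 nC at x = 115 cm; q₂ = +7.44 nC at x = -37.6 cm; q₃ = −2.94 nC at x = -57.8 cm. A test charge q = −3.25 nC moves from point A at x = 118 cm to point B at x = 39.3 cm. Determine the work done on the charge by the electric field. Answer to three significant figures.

8.38×10⁻⁶ J

The work done by the electric force is W_field = −ΔU = −q(V_B − V_A) = q(V_A − V_B).
At A: distances to the source charges are 0.0300 m, 1.56 m, 1.76 m; V_A = Σ kqᵢ/rᵢ = -2620 V.
At B: distances to the source charges are 0.757 m, 0.769 m, 0.971 m; V_B = Σ kqᵢ/rᵢ = -45.3 V.
ΔV = V_B − V_A = 2580 V.
W_field = −qΔV = −(-3.25×10⁻⁹ C)(2580 V) = 8.38×10⁻⁶ J.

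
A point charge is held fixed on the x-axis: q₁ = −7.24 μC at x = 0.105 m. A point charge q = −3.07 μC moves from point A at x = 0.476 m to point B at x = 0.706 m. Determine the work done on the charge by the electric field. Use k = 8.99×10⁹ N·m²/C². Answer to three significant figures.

The work done by the electric force is W_field = −ΔU = −q(V_B − V_A) = q(V_A − V_B).
At A: distance to the source charge is 0.371 m; V_A = kq₁/r = -1.75×10⁵ V.
At B: distance to the source charge is 0.601 m; V_B = kq₁/r = -1.08×10⁵ V.
ΔV = V_B − V_A = 6.71×10⁴ V.
W_field = −qΔV = −(-3.07×10⁻⁶ C)(6.71×10⁴ V) = 0.206 J.

0.206 J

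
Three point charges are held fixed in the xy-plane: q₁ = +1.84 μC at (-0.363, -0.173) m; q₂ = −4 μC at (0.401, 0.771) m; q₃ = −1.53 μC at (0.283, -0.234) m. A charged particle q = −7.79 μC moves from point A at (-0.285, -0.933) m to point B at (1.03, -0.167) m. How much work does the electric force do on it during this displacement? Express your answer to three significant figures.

The work done by the electric force is W_field = −ΔU = −q(V_B − V_A) = q(V_A − V_B).
At A: distances to the source charges are 0.764 m, 1.84 m, 0.901 m; V_A = Σ kqᵢ/rᵢ = -1.32×10⁴ V.
At B: distances to the source charges are 1.39 m, 1.13 m, 0.750 m; V_B = Σ kqᵢ/rᵢ = -3.83×10⁴ V.
ΔV = V_B − V_A = -2.51×10⁴ V.
W_field = −qΔV = −(-7.79×10⁻⁶ C)(-2.51×10⁴ V) = -0.196 J.

-0.196 J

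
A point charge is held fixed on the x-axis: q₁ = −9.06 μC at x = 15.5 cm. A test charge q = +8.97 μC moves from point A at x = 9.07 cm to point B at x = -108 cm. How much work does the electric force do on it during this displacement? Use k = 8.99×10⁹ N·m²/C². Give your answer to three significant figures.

-10.8 J

The work done by the electric force is W_field = −ΔU = −q(V_B − V_A) = q(V_A − V_B).
At A: distance to the source charge is 0.0643 m; V_A = kq₁/r = -1.27×10⁶ V.
At B: distance to the source charge is 1.24 m; V_B = kq₁/r = -6.60×10⁴ V.
ΔV = V_B − V_A = 1.20×10⁶ V.
W_field = −qΔV = −(8.97×10⁻⁶ C)(1.20×10⁶ V) = -10.8 J.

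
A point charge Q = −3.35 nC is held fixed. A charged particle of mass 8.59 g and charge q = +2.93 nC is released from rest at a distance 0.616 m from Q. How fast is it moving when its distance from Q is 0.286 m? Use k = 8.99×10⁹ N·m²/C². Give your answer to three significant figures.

6.20×10⁻³ m/s

Only the electrostatic force acts, so mechanical energy is conserved: ½mv² = U₁ − U₂ = kQq(1/r₁ − 1/r₂).
U₁ − U₂ = (8.99×10⁹ N·m²/C²)(-3.35×10⁻⁹ C)(2.93×10⁻⁹ C)(1/0.616 − 1/0.286) = 1.65×10⁻⁷ J.
v = √(2·1.65×10⁻⁷/8.59×10⁻³) = 6.20×10⁻³ m/s.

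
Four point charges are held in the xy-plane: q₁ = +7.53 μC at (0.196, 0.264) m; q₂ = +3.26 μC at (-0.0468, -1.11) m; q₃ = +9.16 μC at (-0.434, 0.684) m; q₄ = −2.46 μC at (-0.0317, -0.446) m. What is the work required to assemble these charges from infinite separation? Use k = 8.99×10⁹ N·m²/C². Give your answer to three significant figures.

The assembly work is the sum of pairwise potential energies, U = Σ_{i<j} kqᵢqⱼ/rᵢⱼ.
Pair separations: r₁₂ = 1.40 m, r₁₃ = 0.757 m, r₁₄ = 0.746 m, r₂₃ = 1.84 m, r₂₄ = 0.664 m, r₃₄ = 1.20 m.
Summing all 6 pair terms gives U = 0.623 J.

0.623 J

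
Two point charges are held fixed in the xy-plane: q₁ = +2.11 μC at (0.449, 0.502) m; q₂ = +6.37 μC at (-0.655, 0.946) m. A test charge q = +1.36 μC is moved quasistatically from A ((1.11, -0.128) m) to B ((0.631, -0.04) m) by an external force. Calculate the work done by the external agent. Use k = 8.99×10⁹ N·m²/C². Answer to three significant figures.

0.0272 J

For quasistatic motion the external work equals the change in potential energy: W_ext = qΔV = q(V_B − V_A).
At A: distances to the source charges are 0.913 m, 2.07 m; V_A = Σ kqᵢ/rᵢ = 4.85×10⁴ V.
At B: distances to the source charges are 0.572 m, 1.62 m; V_B = Σ kqᵢ/rᵢ = 6.85×10⁴ V.
ΔV = V_B − V_A = 2.00×10⁴ V.
W_ext = qΔV = (1.36×10⁻⁶ C)(2.00×10⁴ V) = 0.0272 J.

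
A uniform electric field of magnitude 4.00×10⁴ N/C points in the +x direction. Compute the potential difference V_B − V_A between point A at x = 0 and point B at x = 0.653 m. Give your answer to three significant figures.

-2.61×10⁴ V

In a uniform field, potential decreases in the direction of E: V_B − V_A = −E·Δx.
V_B − V_A = −(4.00×10⁴ V/m)(0.653 m) = -2.61×10⁴ V.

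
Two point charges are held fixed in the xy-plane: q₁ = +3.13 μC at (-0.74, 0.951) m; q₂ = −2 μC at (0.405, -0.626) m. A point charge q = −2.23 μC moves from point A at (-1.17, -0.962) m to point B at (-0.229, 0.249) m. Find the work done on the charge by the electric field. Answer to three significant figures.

0.0281 J

The work done by the electric force is W_field = −ΔU = −q(V_B − V_A) = q(V_A − V_B).
At A: distances to the source charges are 1.96 m, 1.61 m; V_A = Σ kqᵢ/rᵢ = 3190 V.
At B: distances to the source charges are 0.868 m, 1.08 m; V_B = Σ kqᵢ/rᵢ = 1.58×10⁴ V.
ΔV = V_B − V_A = 1.26×10⁴ V.
W_field = −qΔV = −(-2.23×10⁻⁶ C)(1.26×10⁴ V) = 0.0281 J.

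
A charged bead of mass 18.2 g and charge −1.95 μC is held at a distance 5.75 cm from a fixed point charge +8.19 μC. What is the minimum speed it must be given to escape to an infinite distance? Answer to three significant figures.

To just escape, total mechanical energy must reach zero at infinity: ½mv²_min + U = 0, so ½mv²_min = −U = |kQq|/r.
|U| = |kQq|/r = (8.99×10⁹ N·m²/C²)(8.19×10⁻⁶)(1.95×10⁻⁶)/(0.0575) = 2.50 J.
v_min = √(2|U|/m) = √(2·2.50/0.0182) = 16.6 m/s.

16.6 m/s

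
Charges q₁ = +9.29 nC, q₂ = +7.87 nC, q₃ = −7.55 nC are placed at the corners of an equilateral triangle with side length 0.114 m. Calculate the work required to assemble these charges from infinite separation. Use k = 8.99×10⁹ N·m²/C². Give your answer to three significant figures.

The work to assemble the configuration equals its total potential energy, U = Σ kqᵢqⱼ/rᵢⱼ over all pairs.
All three pair separations equal the side length, 0.114 m.
U = (5.77×10⁻⁶) + (-5.53×10⁻⁶) + (-4.69×10⁻⁶) = -4.45×10⁻⁶ J.

-4.45×10⁻⁶ J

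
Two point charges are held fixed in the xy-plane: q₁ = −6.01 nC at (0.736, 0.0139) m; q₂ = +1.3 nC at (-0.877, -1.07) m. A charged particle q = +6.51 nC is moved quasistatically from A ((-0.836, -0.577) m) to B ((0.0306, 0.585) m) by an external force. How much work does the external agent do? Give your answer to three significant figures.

For quasistatic motion the external work equals the change in potential energy: W_ext = qΔV = q(V_B − V_A).
At A: distances to the source charges are 1.68 m, 0.495 m; V_A = Σ kqᵢ/rᵢ = -8.55 V.
At B: distances to the source charges are 0.908 m, 1.89 m; V_B = Σ kqᵢ/rᵢ = -53.3 V.
ΔV = V_B − V_A = -44.8 V.
W_ext = qΔV = (6.51×10⁻⁹ C)(-44.8 V) = -2.92×10⁻⁷ J.

-2.92×10⁻⁷ J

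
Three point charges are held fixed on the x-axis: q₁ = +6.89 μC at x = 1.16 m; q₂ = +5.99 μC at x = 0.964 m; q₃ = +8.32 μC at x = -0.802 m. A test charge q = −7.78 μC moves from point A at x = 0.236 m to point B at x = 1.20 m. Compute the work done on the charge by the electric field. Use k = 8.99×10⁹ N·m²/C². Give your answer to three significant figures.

12.5 J

The work done by the electric force is W_field = −ΔU = −q(V_B − V_A) = q(V_A − V_B).
At A: distances to the source charges are 0.924 m, 0.728 m, 1.04 m; V_A = Σ kqᵢ/rᵢ = 2.13×10⁵ V.
At B: distances to the source charges are 0.0400 m, 0.236 m, 2.00 m; V_B = Σ kqᵢ/rᵢ = 1.81×10⁶ V.
ΔV = V_B − V_A = 1.60×10⁶ V.
W_field = −qΔV = −(-7.78×10⁻⁶ C)(1.60×10⁶ V) = 12.5 J.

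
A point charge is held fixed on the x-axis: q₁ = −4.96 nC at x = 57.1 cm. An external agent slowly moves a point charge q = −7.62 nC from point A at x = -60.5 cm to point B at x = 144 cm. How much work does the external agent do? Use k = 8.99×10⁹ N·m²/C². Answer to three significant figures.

For quasistatic motion the external work equals the change in potential energy: W_ext = qΔV = q(V_B − V_A).
At A: distance to the source charge is 1.18 m; V_A = kq₁/r = -37.9 V.
At B: distance to the source charge is 0.869 m; V_B = kq₁/r = -51.3 V.
ΔV = V_B − V_A = -13.4 V.
W_ext = qΔV = (-7.62×10⁻⁹ C)(-13.4 V) = 1.02×10⁻⁷ J.

1.02×10⁻⁷ J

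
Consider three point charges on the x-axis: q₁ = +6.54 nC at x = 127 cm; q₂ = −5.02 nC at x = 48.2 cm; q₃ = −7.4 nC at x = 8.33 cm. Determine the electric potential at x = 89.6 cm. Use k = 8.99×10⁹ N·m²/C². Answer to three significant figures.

-33.7 V

Electric potential is a scalar, so the contributions from each charge add algebraically: V = Σ kqᵢ/rᵢ.
Distances from the field point to each charge: r₁ = 0.374 m, r₂ = 0.414 m, r₃ = 0.813 m.
V = k[(6.54×10⁻⁹)/(0.374) + (-5.02×10⁻⁹)/(0.414) + (-7.40×10⁻⁹)/(0.813)] = -33.7 V.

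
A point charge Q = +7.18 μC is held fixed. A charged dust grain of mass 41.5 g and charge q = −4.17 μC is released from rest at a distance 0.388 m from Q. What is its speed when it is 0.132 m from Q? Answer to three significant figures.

8.05 m/s

Only the electrostatic force acts, so mechanical energy is conserved: ½mv² = U₁ − U₂ = kQq(1/r₁ − 1/r₂).
U₁ − U₂ = (8.99×10⁹ N·m²/C²)(7.18×10⁻⁶ C)(-4.17×10⁻⁶ C)(1/0.388 − 1/0.132) = 1.35 J.
v = √(2·1.35/0.0415) = 8.05 m/s.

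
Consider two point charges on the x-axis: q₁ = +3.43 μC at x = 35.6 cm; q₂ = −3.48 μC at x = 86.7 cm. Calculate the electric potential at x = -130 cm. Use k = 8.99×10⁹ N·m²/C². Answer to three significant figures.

4180 V

The total potential is the scalar sum of each charge's contribution, V = Σ kqᵢ/rᵢ.
Distances from the field point to each charge: r₁ = 1.66 m, r₂ = 2.17 m.
V = k[(3.43×10⁻⁶)/(1.66) + (-3.48×10⁻⁶)/(2.17)] = 4180 V.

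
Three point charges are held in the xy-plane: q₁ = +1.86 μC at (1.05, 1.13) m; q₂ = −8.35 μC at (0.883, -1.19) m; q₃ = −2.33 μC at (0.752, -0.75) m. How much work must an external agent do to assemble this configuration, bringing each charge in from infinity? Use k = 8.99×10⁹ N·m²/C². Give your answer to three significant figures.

0.300 J

The assembly work is the sum of pairwise potential energies, U = Σ_{i<j} kqᵢqⱼ/rᵢⱼ.
Pair separations: r₁₂ = 2.33 m, r₁₃ = 1.90 m, r₂₃ = 0.459 m.
U = (-0.0600) + (-0.0205) + (0.381) = 0.300 J.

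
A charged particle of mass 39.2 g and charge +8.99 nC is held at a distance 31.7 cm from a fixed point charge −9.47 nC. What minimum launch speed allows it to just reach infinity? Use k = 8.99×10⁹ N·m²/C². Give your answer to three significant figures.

0.0111 m/s

To just escape, total mechanical energy must reach zero at infinity: ½mv²_min + U = 0, so ½mv²_min = −U = |kQq|/r.
|U| = |kQq|/r = (8.99×10⁹ N·m²/C²)(9.47×10⁻⁹)(8.99×10⁻⁹)/(0.317) = 2.41×10⁻⁶ J.
v_min = √(2|U|/m) = √(2·2.41×10⁻⁶/0.0392) = 0.0111 m/s.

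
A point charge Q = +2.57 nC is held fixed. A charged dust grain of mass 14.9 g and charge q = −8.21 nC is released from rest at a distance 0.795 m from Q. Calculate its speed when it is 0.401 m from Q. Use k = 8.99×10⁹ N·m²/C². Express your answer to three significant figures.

Only the electrostatic force acts, so mechanical energy is conserved: ½mv² = U₁ − U₂ = kQq(1/r₁ − 1/r₂).
U₁ − U₂ = (8.99×10⁹ N·m²/C²)(2.57×10⁻⁹ C)(-8.21×10⁻⁹ C)(1/0.795 − 1/0.401) = 2.34×10⁻⁷ J.
v = √(2·2.34×10⁻⁷/0.0149) = 5.61×10⁻³ m/s.

5.61×10⁻³ m/s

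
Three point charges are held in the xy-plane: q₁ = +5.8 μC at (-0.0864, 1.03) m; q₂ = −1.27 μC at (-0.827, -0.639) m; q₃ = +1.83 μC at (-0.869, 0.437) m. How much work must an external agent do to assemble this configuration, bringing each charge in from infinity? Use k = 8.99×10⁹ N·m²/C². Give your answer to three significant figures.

The assembly work is the sum of pairwise potential energies, U = Σ_{i<j} kqᵢqⱼ/rᵢⱼ.
Pair separations: r₁₂ = 1.83 m, r₁₃ = 0.982 m, r₂₃ = 1.08 m.
U = (-0.0363) + (0.0972) + (-0.0194) = 0.0415 J.

0.0415 J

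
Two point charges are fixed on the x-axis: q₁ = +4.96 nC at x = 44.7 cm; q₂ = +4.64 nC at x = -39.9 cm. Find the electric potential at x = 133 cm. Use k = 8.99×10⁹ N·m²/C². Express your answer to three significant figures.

Electric potential is a scalar, so the contributions from each charge add algebraically: V = Σ kqᵢ/rᵢ.
Distances from the field point to each charge: r₁ = 0.883 m, r₂ = 1.73 m.
V = k[(4.96×10⁻⁹)/(0.883) + (4.64×10⁻⁹)/(1.73)] = 74.6 V.

74.6 V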